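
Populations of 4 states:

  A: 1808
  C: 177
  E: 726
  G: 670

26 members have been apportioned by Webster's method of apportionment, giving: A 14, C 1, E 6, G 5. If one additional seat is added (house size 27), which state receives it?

A

Priority for the next seat is population ÷ (current seats + 0.5).
Priorities: A 124.690, C 118.000, E 111.692, G 121.818.
Highest priority: A.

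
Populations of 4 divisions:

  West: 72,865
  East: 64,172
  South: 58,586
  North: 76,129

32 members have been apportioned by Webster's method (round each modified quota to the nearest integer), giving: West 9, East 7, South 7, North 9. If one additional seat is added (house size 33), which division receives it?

Priority for the next seat is population ÷ (current seats + 0.5).
Priorities: West 7670.000, East 8556.267, South 7811.467, North 8013.579.
Highest priority: East.

East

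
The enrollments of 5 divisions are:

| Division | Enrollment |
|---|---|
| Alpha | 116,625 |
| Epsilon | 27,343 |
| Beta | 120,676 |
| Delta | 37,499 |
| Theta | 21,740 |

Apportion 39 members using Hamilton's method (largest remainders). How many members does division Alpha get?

14

The standard divisor is 323883/39 ≈ 8304.692.
Standard quotas: Alpha 14.0433, Epsilon 3.2925, Beta 14.5311, Delta 4.5154, Theta 2.6178.
Lower quotas: Alpha 14, Epsilon 3, Beta 14, Delta 4, Theta 2 (sum 37, leaving 2 seats).
Remainders in descending order: Theta 0.6178, Beta 0.5311, Delta 0.5154, Epsilon 0.2925, Alpha 0.0433.
The surplus seats go to Theta, Beta.
Alpha receives 14.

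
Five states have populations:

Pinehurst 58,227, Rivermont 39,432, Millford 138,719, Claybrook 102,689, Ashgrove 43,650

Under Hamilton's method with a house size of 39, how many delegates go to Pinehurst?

Standard divisor: 382717 ÷ 39 ≈ 9813.256.
Standard quotas: Pinehurst 5.9335, Rivermont 4.0182, Millford 14.1359, Claybrook 10.4643, Ashgrove 4.4481.
Lower quotas: Pinehurst 5, Rivermont 4, Millford 14, Claybrook 10, Ashgrove 4 (sum 37, leaving 2 seats).
Remainders in descending order: Pinehurst 0.9335, Claybrook 0.4643, Ashgrove 0.4481, Millford 0.1359, Rivermont 0.0182.
The surplus seats go to Pinehurst, Claybrook.
Pinehurst receives 6.

6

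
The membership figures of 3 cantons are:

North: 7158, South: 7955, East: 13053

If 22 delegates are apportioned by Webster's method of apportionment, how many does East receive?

Standard divisor 28166/22 ≈ 1280.273; standard quotas: North 5.591, South 6.214, East 10.195.
Rounding to the nearest integer gives North 6, South 6, East 10 — total 22, matching the house size, so no adjustment is needed.
East receives 10.

10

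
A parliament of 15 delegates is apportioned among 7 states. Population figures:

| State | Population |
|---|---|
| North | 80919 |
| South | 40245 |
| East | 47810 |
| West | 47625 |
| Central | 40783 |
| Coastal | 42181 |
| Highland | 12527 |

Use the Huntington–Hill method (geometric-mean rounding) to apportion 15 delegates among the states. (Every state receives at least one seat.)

North: 4, South: 2, East: 2, West: 2, Central: 2, Coastal: 2, Highland: 1

With divisor 21439: modified quotas North 3.774, South 1.877, East 2.230, West 2.221, Central 1.902, Coastal 1.967, Highland 0.584.
Geometric-mean thresholds: North √(3·4)=3.464, South √(1·2)=1.414, East √(2·3)=2.449, West √(2·3)=2.449, Central √(1·2)=1.414, Coastal √(1·2)=1.414, Highland (min 1).
Each quota rounded against its threshold gives North 4, South 2, East 2, West 2, Central 2, Coastal 2, Highland 1 (total 15).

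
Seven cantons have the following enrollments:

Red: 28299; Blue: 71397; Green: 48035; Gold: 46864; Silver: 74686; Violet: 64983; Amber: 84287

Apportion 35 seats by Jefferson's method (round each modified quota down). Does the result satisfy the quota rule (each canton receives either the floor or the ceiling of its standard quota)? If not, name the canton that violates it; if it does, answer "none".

none

Standard quotas: Red 2.366, Blue 5.970, Green 4.017, Gold 3.919, Silver 6.245, Violet 5.434, Amber 7.048.
Jefferson allocation: Red 2, Blue 6, Green 4, Gold 4, Silver 6, Violet 6, Amber 7.
Every allocation lies between the lower and upper quota.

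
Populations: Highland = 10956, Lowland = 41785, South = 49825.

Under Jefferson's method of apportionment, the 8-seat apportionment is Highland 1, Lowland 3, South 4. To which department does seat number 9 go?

Lowland

Priority for the next seat is population ÷ (current seats + 1).
Priorities: Highland 5478.000, Lowland 10446.250, South 9965.000.
Highest priority: Lowland.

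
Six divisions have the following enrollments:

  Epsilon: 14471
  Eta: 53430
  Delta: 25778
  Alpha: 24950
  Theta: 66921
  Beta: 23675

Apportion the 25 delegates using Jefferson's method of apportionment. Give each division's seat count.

Epsilon 1, Eta 7, Delta 3, Alpha 3, Theta 8, Beta 3

Standard divisor 209225/25 ≈ 8369; standard quotas: Epsilon 1.729, Eta 6.384, Delta 3.080, Alpha 2.981, Theta 7.996, Beta 2.829.
Rounding down gives 1, 6, 3, 2, 7, 2 = 21 seats, so the divisor must be adjusted.
With modified divisor 7500: modified quotas Epsilon 1.929, Eta 7.124, Delta 3.437, Alpha 3.327, Theta 8.923, Beta 3.157.
Rounding down: Epsilon 1, Eta 7, Delta 3, Alpha 3, Theta 8, Beta 3 (total 25).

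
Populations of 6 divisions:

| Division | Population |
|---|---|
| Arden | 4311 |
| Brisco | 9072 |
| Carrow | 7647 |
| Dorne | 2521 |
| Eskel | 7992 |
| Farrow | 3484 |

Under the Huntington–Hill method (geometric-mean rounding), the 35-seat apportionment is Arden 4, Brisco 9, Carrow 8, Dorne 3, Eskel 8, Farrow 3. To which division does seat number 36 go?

Priority for the next seat is population ÷ (√(s·(s+1))).
Priorities: Arden 963.969, Brisco 956.273, Carrow 901.208, Dorne 727.750, Eskel 941.866, Farrow 1005.744.
Highest priority: Farrow.

Farrow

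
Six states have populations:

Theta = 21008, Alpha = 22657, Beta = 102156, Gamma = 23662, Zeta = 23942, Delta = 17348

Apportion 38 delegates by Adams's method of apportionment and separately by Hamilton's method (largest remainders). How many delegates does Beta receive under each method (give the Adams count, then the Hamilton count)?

Adams: Theta 4, Alpha 4, Beta 18, Gamma 4, Zeta 5, Delta 3.
Hamilton: Theta 4, Alpha 4, Beta 19, Gamma 4, Zeta 4, Delta 3.
Beta gets 18 under Adams and 19 under Hamilton.

18 and 19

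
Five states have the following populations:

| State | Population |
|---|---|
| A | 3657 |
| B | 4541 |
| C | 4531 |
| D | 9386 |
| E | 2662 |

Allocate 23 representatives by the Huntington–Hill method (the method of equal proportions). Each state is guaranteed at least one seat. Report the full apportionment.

With divisor 1071: modified quotas A 3.415, B 4.240, C 4.231, D 8.764, E 2.486.
Geometric-mean thresholds: A √(3·4)=3.464, B √(4·5)=4.472, C √(4·5)=4.472, D √(8·9)=8.485, E √(2·3)=2.449.
Each quota rounded against its threshold gives A 3, B 4, C 4, D 9, E 3 (total 23).

A 3, B 4, C 4, D 9, E 3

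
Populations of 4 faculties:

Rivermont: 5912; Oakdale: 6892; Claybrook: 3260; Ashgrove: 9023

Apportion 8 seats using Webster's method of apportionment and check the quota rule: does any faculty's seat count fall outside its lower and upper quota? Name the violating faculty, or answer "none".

Standard quotas: Rivermont 1.885, Oakdale 2.198, Claybrook 1.040, Ashgrove 2.877.
Webster allocation: Rivermont 2, Oakdale 2, Claybrook 1, Ashgrove 3.
Every allocation lies between the lower and upper quota.

none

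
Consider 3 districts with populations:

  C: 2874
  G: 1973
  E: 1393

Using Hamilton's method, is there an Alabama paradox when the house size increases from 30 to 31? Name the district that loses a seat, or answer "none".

none

At 30 seats: C 14, G 9, E 7.
At 31 seats: C 14, G 10, E 7.
No district's allocation decreased.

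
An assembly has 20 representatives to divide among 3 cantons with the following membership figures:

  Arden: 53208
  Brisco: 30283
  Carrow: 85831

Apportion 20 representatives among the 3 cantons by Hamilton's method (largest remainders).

Total 169322; standard divisor 169322/20 ≈ 8466.1.
Standard quotas: Arden 6.2848, Brisco 3.5770, Carrow 10.1382.
Lower quotas: Arden 6, Brisco 3, Carrow 10 (sum 19, leaving 1 seat).
Remainders in descending order: Brisco 0.5770, Arden 0.2848, Carrow 0.1382.
The surplus seat goes to Brisco.

Arden=6, Brisco=4, Carrow=10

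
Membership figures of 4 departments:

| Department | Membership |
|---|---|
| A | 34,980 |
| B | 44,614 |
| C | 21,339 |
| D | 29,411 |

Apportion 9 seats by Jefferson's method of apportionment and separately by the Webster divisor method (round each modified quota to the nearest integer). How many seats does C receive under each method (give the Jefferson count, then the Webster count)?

Jefferson: A 3, B 3, C 1, D 2.
Webster: A 2, B 3, C 2, D 2.
C gets 1 under Jefferson and 2 under Webster.

1 and 2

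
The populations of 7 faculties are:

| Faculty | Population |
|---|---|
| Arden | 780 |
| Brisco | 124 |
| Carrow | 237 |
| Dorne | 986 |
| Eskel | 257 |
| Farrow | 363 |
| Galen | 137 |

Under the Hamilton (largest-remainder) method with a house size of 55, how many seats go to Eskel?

Total 2884; standard divisor 2884/55 ≈ 52.436.
Standard quotas: Arden 14.875, Brisco 2.365, Carrow 4.520, Dorne 18.804, Eskel 4.901, Farrow 6.923, Galen 2.613.
Lower quotas: Arden 14, Brisco 2, Carrow 4, Dorne 18, Eskel 4, Farrow 6, Galen 2 (sum 50, leaving 5 seats).
Remainders in descending order: Farrow 0.923, Eskel 0.901, Arden 0.875, Dorne 0.804, Galen 0.613, Carrow 0.520, Brisco 0.365.
The surplus seats go to Farrow, Eskel, Arden, Dorne, Galen.
Eskel receives 5.

5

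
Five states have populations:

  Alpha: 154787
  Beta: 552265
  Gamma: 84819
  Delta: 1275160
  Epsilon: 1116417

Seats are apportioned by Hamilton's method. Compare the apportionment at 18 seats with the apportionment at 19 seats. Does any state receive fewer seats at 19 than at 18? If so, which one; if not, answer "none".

At 18 seats: Alpha 1, Beta 3, Gamma 1, Delta 7, Epsilon 6.
At 19 seats: Alpha 1, Beta 3, Gamma 0, Delta 8, Epsilon 7.
Gamma drops from 1 to 0.

Gamma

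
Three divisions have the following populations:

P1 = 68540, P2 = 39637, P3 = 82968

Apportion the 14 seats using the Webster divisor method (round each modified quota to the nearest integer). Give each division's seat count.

P1 5, P2 3, P3 6

Standard divisor 191145/14 ≈ 13653.214; standard quotas: P1 5.020, P2 2.903, P3 6.077.
Rounding to the nearest integer gives P1 5, P2 3, P3 6 — total 14, matching the house size, so no adjustment is needed.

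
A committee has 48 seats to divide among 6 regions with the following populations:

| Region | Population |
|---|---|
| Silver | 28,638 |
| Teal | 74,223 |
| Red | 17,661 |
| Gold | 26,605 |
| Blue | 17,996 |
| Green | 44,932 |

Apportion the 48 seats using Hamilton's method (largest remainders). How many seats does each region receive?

The standard divisor is 210055/48 ≈ 4376.146.
Standard quotas: Silver 6.5441, Teal 16.9608, Red 4.0357, Gold 6.0796, Blue 4.1123, Green 10.2675.
Lower quotas: Silver 6, Teal 16, Red 4, Gold 6, Blue 4, Green 10 (sum 46, leaving 2 seats).
Remainders in descending order: Teal 0.9608, Silver 0.5441, Green 0.2675, Blue 0.1123, Gold 0.0796, Red 0.0357.
Largest remainders: Teal, Silver receive the extra seats.

Silver 7; Teal 17; Red 4; Gold 6; Blue 4; Green 10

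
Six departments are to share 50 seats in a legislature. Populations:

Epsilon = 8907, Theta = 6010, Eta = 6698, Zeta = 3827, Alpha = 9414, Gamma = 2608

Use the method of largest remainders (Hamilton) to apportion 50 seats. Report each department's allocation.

Standard divisor: 37464 ÷ 50 ≈ 749.28.
Standard quotas: Epsilon 11.8874, Theta 8.0210, Eta 8.9392, Zeta 5.1076, Alpha 12.5641, Gamma 3.4807.
Lower quotas: Epsilon 11, Theta 8, Eta 8, Zeta 5, Alpha 12, Gamma 3 (sum 47, leaving 3 seats).
Remainders in descending order: Eta 0.9392, Epsilon 0.8874, Alpha 0.5641, Gamma 0.4807, Zeta 0.1076, Theta 0.0210.
The surplus seats go to Eta, Epsilon, Alpha.

Epsilon 12, Theta 8, Eta 9, Zeta 5, Alpha 13, Gamma 3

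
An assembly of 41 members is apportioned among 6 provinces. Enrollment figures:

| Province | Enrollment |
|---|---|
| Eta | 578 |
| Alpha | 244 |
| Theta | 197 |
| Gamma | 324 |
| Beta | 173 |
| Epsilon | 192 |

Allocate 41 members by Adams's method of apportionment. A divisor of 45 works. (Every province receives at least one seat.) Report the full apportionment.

With modified divisor 45: modified quotas Eta 12.844, Alpha 5.422, Theta 4.378, Gamma 7.200, Beta 3.844, Epsilon 4.267.
Rounding up: Eta 13, Alpha 6, Theta 5, Gamma 8, Beta 4, Epsilon 5 (total 41).

Eta 13, Alpha 6, Theta 5, Gamma 8, Beta 4, Epsilon 5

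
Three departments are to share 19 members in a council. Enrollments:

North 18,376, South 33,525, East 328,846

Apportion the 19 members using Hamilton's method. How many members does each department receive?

North: 1, South: 2, East: 16

Standard divisor: 380747 ÷ 19 ≈ 20039.316.
Standard quotas: North 0.9170, South 1.6730, East 16.4100.
Lower quotas: North 0, South 1, East 16 (sum 17, leaving 2 seats).
Remainders in descending order: North 0.9170, South 0.6730, East 0.4100.
The surplus seats go to North, South.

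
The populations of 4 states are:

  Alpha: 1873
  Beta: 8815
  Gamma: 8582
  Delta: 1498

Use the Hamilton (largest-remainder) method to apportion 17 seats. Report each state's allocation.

Alpha=2, Beta=7, Gamma=7, Delta=1

Total 20768; standard divisor 20768/17 ≈ 1221.647.
Standard quotas: Alpha 1.5332, Beta 7.2157, Gamma 7.0249, Delta 1.2262.
Lower quotas: Alpha 1, Beta 7, Gamma 7, Delta 1 (sum 16, leaving 1 seat).
Remainders in descending order: Alpha 0.5332, Delta 0.2262, Beta 0.2157, Gamma 0.0249.
The surplus seat goes to Alpha.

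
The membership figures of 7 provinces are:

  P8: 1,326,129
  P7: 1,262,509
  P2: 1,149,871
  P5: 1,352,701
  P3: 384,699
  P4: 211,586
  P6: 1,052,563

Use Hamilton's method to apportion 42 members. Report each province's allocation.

P8=8, P7=8, P2=7, P5=9, P3=2, P4=1, P6=7

The standard divisor is 6740058/42 ≈ 160477.571.
Standard quotas: P8 8.2636, P7 7.8672, P2 7.1653, P5 8.4292, P3 2.3972, P4 1.3185, P6 6.5589.
Lower quotas: P8 8, P7 7, P2 7, P5 8, P3 2, P4 1, P6 6 (sum 39, leaving 3 seats).
Remainders in descending order: P7 0.8672, P6 0.5589, P5 0.4292, P3 0.3972, P4 0.3185, P8 0.2636, P2 0.1653.
Largest remainders: P7, P6, P5 receive the extra seats.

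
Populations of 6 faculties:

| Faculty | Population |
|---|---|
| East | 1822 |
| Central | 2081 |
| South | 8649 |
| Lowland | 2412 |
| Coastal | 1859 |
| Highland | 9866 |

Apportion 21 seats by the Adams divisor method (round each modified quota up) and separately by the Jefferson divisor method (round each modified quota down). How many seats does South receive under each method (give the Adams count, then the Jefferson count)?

Adams: East 2, Central 2, South 6, Lowland 2, Coastal 2, Highland 7.
Jefferson: East 1, Central 1, South 7, Lowland 2, Coastal 1, Highland 9.
South gets 6 under Adams and 7 under Jefferson.

6 and 7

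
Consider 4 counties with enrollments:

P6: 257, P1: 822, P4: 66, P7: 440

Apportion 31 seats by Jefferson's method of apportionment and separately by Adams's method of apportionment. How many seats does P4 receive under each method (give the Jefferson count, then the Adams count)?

Jefferson: P6 5, P1 16, P4 1, P7 9.
Adams: P6 5, P1 15, P4 2, P7 9.
P4 gets 1 under Jefferson and 2 under Adams.

1 and 2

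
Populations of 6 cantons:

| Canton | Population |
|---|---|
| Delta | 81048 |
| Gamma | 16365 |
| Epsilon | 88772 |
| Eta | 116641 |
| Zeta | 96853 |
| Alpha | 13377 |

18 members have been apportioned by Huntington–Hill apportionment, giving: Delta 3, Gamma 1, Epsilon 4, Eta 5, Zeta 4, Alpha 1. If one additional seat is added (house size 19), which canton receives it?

Delta

Priority for the next seat is population ÷ (√(s·(s+1))).
Priorities: Delta 23396.542, Gamma 11571.802, Epsilon 19850.023, Eta 21295.636, Zeta 21656.989, Alpha 9458.967.
Highest priority: Delta.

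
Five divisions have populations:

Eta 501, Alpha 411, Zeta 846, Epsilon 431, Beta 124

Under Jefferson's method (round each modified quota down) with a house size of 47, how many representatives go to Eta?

Standard divisor 2313/47 ≈ 49.213; standard quotas: Eta 10.180, Alpha 8.351, Zeta 17.191, Epsilon 8.758, Beta 2.520.
Rounding down gives 10, 8, 17, 8, 2 = 45 seats, so the divisor must be adjusted.
With modified divisor 46: modified quotas Eta 10.891, Alpha 8.935, Zeta 18.391, Epsilon 9.370, Beta 2.696.
Rounding down: Eta 10, Alpha 8, Zeta 18, Epsilon 9, Beta 2 (total 47).
Eta receives 10.

10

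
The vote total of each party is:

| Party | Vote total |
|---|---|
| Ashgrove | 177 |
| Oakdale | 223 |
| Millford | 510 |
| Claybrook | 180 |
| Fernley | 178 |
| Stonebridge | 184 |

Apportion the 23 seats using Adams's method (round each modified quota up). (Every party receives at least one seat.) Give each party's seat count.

Ashgrove 3; Oakdale 4; Millford 7; Claybrook 3; Fernley 3; Stonebridge 3

Standard divisor 1452/23 ≈ 63.13; standard quotas: Ashgrove 2.804, Oakdale 3.532, Millford 8.079, Claybrook 2.851, Fernley 2.820, Stonebridge 2.915.
Rounding up gives 3, 4, 9, 3, 3, 3 = 25 seats, so the divisor must be adjusted.
With modified divisor 73.6: modified quotas Ashgrove 2.405, Oakdale 3.030, Millford 6.929, Claybrook 2.446, Fernley 2.418, Stonebridge 2.500.
Rounding up: Ashgrove 3, Oakdale 4, Millford 7, Claybrook 3, Fernley 3, Stonebridge 3 (total 23).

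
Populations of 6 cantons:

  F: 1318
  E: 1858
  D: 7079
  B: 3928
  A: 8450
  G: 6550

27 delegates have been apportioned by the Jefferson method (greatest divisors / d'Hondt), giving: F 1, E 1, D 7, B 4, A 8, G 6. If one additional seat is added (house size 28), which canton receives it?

Priority for the next seat is population ÷ (current seats + 1).
Priorities: F 659.000, E 929.000, D 884.875, B 785.600, A 938.889, G 935.714.
Highest priority: A.

A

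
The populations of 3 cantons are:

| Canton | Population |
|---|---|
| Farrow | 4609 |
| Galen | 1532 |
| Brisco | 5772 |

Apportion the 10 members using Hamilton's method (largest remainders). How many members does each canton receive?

Farrow 4; Galen 1; Brisco 5

The standard divisor is 11913/10 ≈ 1191.3.
Standard quotas: Farrow 3.8689, Galen 1.2860, Brisco 4.8451.
Lower quotas: Farrow 3, Galen 1, Brisco 4 (sum 8, leaving 2 seats).
Remainders in descending order: Farrow 0.8689, Brisco 0.8451, Galen 0.2860.
The surplus seats go to Farrow, Brisco.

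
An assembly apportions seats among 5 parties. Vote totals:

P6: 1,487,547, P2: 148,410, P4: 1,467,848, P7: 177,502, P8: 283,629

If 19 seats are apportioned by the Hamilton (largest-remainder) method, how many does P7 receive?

1

Standard divisor: 3564936 ÷ 19 ≈ 187628.211.
Standard quotas: P6 7.9282, P2 0.7910, P4 7.8232, P7 0.9460, P8 1.5117.
Lower quotas: P6 7, P2 0, P4 7, P7 0, P8 1 (sum 15, leaving 4 seats).
Remainders in descending order: P7 0.9460, P6 0.9282, P4 0.8232, P2 0.7910, P8 0.5117.
Largest remainders: P7, P6, P4, P2 receive the extra seats.
P7 receives 1.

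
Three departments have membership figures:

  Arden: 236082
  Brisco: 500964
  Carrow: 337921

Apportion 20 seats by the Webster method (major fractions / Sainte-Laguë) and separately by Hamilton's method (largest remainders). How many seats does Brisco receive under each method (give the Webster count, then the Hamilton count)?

Webster: Arden 4, Brisco 10, Carrow 6.
Hamilton: Arden 5, Brisco 9, Carrow 6.
Brisco gets 10 under Webster and 9 under Hamilton.

10 and 9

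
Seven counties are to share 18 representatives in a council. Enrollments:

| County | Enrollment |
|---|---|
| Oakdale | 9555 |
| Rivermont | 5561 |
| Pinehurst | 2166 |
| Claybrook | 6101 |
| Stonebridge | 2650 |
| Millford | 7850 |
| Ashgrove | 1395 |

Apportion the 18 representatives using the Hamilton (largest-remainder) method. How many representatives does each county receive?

Total 35278; standard divisor 35278/18 ≈ 1959.889.
Standard quotas: Oakdale 4.8753, Rivermont 2.8374, Pinehurst 1.1052, Claybrook 3.1129, Stonebridge 1.3521, Millford 4.0053, Ashgrove 0.7118.
Lower quotas: Oakdale 4, Rivermont 2, Pinehurst 1, Claybrook 3, Stonebridge 1, Millford 4, Ashgrove 0 (sum 15, leaving 3 seats).
Remainders in descending order: Oakdale 0.8753, Rivermont 0.8374, Ashgrove 0.7118, Stonebridge 0.3521, Claybrook 0.1129, Pinehurst 0.1052, Millford 0.0053.
The surplus seats go to Oakdale, Rivermont, Ashgrove.

Oakdale 5; Rivermont 3; Pinehurst 1; Claybrook 3; Stonebridge 1; Millford 4; Ashgrove 1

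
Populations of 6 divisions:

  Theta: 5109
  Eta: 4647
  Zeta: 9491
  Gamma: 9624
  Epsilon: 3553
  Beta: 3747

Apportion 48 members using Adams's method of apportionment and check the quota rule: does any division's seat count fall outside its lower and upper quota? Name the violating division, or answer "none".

none

Standard quotas: Theta 6.780, Eta 6.167, Zeta 12.595, Gamma 12.771, Epsilon 4.715, Beta 4.972.
Adams allocation: Theta 7, Eta 6, Zeta 12, Gamma 13, Epsilon 5, Beta 5.
Every allocation lies between the lower and upper quota.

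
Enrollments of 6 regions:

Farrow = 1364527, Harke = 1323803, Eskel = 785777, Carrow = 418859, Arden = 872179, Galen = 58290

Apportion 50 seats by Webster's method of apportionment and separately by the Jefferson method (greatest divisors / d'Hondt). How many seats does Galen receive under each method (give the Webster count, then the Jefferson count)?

Webster: Farrow 14, Harke 14, Eskel 8, Carrow 4, Arden 9, Galen 1.
Jefferson: Farrow 15, Harke 14, Eskel 8, Carrow 4, Arden 9, Galen 0.
Galen gets 1 under Webster and 0 under Jefferson.

1 and 0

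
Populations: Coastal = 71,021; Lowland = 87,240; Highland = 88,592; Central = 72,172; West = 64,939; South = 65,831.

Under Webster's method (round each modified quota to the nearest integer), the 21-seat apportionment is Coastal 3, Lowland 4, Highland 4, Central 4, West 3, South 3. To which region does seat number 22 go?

Priority for the next seat is population ÷ (current seats + 0.5).
Priorities: Coastal 20291.714, Lowland 19386.667, Highland 19687.111, Central 16038.222, West 18554.000, South 18808.857.
Highest priority: Coastal.

Coastal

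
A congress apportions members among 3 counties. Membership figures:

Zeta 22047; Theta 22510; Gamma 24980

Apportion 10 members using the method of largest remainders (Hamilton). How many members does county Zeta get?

3

Standard divisor: 69537 ÷ 10 ≈ 6953.7.
Standard quotas: Zeta 3.1705, Theta 3.2371, Gamma 3.5923.
Lower quotas: Zeta 3, Theta 3, Gamma 3 (sum 9, leaving 1 seat).
Remainders in descending order: Gamma 0.5923, Theta 0.2371, Zeta 0.1705.
The surplus seat goes to Gamma.
Zeta receives 3.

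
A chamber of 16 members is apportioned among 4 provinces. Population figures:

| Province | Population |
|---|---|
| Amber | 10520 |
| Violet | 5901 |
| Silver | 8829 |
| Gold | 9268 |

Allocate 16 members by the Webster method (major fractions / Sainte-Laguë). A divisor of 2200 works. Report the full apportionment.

With modified divisor 2200: modified quotas Amber 4.782, Violet 2.682, Silver 4.013, Gold 4.213.
Rounding to the nearest integer: Amber 5, Violet 3, Silver 4, Gold 4 (total 16).

Amber 5, Violet 3, Silver 4, Gold 4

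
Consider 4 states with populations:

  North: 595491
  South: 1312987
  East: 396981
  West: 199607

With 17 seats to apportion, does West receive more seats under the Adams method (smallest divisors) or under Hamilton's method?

Adams

Adams: North 4, South 8, East 3, West 2.
Hamilton: North 4, South 9, East 3, West 1.
West gets 2 under Adams and 1 under Hamilton.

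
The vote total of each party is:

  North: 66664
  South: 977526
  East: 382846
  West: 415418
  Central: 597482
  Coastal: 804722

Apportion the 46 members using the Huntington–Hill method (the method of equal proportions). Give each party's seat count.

North=1; South=14; East=5; West=6; Central=9; Coastal=11

With divisor 70228: modified quotas North 0.949, South 13.919, East 5.451, West 5.915, Central 8.508, Coastal 11.459.
Geometric-mean thresholds: North (min 1), South √(13·14)=13.491, East √(5·6)=5.477, West √(5·6)=5.477, Central √(8·9)=8.485, Coastal √(11·12)=11.489.
Each quota rounded against its threshold gives North 1, South 14, East 5, West 6, Central 9, Coastal 11 (total 46).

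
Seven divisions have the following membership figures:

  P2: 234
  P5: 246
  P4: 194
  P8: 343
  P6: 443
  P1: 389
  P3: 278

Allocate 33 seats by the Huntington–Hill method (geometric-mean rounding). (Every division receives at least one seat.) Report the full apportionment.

P2 4, P5 4, P4 3, P8 5, P6 7, P1 6, P3 4

With divisor 65: modified quotas P2 3.600, P5 3.785, P4 2.985, P8 5.277, P6 6.815, P1 5.985, P3 4.277.
Geometric-mean thresholds: P2 √(3·4)=3.464, P5 √(3·4)=3.464, P4 √(2·3)=2.449, P8 √(5·6)=5.477, P6 √(6·7)=6.481, P1 √(5·6)=5.477, P3 √(4·5)=4.472.
Each quota rounded against its threshold gives P2 4, P5 4, P4 3, P8 5, P6 7, P1 6, P3 4 (total 33).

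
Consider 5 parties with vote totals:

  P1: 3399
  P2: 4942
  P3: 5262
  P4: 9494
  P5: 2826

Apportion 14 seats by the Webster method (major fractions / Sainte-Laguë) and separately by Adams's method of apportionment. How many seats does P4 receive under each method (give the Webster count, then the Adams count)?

Webster: P1 2, P2 3, P3 3, P4 5, P5 1.
Adams: P1 2, P2 3, P3 3, P4 4, P5 2.
P4 gets 5 under Webster and 4 under Adams.

5 and 4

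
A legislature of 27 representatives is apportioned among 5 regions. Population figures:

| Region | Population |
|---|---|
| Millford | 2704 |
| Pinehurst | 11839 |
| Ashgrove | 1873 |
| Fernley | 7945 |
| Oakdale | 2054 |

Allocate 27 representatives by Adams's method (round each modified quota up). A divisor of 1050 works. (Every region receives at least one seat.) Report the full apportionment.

With modified divisor 1050: modified quotas Millford 2.575, Pinehurst 11.275, Ashgrove 1.784, Fernley 7.567, Oakdale 1.956.
Rounding up: Millford 3, Pinehurst 12, Ashgrove 2, Fernley 8, Oakdale 2 (total 27).

Millford 3; Pinehurst 12; Ashgrove 2; Fernley 8; Oakdale 2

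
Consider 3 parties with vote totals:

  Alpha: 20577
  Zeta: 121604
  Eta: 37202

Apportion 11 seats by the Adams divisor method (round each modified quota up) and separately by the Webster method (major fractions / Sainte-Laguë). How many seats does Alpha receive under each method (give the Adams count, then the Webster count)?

2 and 1

Adams: Alpha 2, Zeta 7, Eta 2.
Webster: Alpha 1, Zeta 8, Eta 2.
Alpha gets 2 under Adams and 1 under Webster.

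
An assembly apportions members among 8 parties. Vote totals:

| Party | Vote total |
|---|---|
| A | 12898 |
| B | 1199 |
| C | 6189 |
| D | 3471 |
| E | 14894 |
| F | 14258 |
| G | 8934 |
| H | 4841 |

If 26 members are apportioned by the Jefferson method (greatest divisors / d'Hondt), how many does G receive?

4

Standard divisor 66684/26 ≈ 2564.769; standard quotas: A 5.029, B 0.467, C 2.413, D 1.353, E 5.807, F 5.559, G 3.483, H 1.887.
Rounding down gives 5, 0, 2, 1, 5, 5, 3, 1 = 22 seats, so the divisor must be adjusted.
With modified divisor 2200: modified quotas A 5.863, B 0.545, C 2.813, D 1.578, E 6.770, F 6.481, G 4.061, H 2.200.
Rounding down: A 5, B 0, C 2, D 1, E 6, F 6, G 4, H 2 (total 26).
G receives 4.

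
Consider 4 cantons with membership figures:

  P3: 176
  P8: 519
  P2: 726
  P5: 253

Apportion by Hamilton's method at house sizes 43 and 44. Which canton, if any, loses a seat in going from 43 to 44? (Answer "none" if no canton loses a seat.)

At 43 seats: P3 5, P8 13, P2 19, P5 6.
At 44 seats: P3 4, P8 14, P2 19, P5 7.
P3 drops from 5 to 4.

P3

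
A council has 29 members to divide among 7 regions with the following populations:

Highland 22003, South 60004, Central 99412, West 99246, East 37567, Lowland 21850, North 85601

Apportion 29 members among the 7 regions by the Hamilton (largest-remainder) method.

Standard divisor: 425683 ÷ 29 ≈ 14678.724.
Standard quotas: Highland 1.4990, South 4.0878, Central 6.7725, West 6.7612, East 2.5593, Lowland 1.4885, North 5.8316.
Lower quotas: Highland 1, South 4, Central 6, West 6, East 2, Lowland 1, North 5 (sum 25, leaving 4 seats).
Remainders in descending order: North 0.8316, Central 0.7725, West 0.7612, East 0.5593, Highland 0.4990, Lowland 0.4885, South 0.0878.
Largest remainders: North, Central, West, East receive the extra seats.

Highland=1; South=4; Central=7; West=7; East=3; Lowland=1; North=6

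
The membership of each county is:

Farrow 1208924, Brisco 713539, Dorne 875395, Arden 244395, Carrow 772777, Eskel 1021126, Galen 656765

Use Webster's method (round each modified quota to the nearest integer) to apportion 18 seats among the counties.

Farrow 4, Brisco 2, Dorne 3, Arden 1, Carrow 3, Eskel 3, Galen 2

Standard divisor 5492921/18 ≈ 305162.278; standard quotas: Farrow 3.962, Brisco 2.338, Dorne 2.869, Arden 0.801, Carrow 2.532, Eskel 3.346, Galen 2.152.
Rounding to the nearest integer gives Farrow 4, Brisco 2, Dorne 3, Arden 1, Carrow 3, Eskel 3, Galen 2 — total 18, matching the house size, so no adjustment is needed.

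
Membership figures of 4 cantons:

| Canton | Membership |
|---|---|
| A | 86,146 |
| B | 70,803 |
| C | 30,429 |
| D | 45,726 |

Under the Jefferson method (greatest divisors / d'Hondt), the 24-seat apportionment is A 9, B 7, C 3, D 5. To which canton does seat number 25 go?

Priority for the next seat is population ÷ (current seats + 1).
Priorities: A 8614.600, B 8850.375, C 7607.250, D 7621.000.
Highest priority: B.

B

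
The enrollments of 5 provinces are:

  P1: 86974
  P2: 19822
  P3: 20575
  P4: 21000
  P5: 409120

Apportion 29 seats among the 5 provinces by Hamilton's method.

The standard divisor is 557491/29 ≈ 19223.828.
Standard quotas: P1 4.5243, P2 1.0311, P3 1.0703, P4 1.0924, P5 21.2819.
Lower quotas: P1 4, P2 1, P3 1, P4 1, P5 21 (sum 28, leaving 1 seat).
Remainders in descending order: P1 0.5243, P5 0.2819, P4 0.0924, P3 0.0703, P2 0.0311.
Largest remainder: P1 receives the extra seat.

P1 5, P2 1, P3 1, P4 1, P5 21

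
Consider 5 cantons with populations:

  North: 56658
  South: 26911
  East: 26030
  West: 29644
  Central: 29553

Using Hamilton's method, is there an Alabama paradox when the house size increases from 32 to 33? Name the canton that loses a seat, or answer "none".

At 32 seats: North 11, South 5, East 5, West 6, Central 5.
At 33 seats: North 11, South 5, East 5, West 6, Central 6.
No canton's allocation decreased.

none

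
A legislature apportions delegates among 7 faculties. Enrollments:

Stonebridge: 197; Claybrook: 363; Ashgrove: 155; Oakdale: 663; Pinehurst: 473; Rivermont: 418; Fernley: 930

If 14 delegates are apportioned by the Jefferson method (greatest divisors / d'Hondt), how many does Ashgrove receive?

0

Standard divisor 3199/14 ≈ 228.5; standard quotas: Stonebridge 0.862, Claybrook 1.589, Ashgrove 0.678, Oakdale 2.902, Pinehurst 2.070, Rivermont 1.829, Fernley 4.070.
Rounding down gives 0, 1, 0, 2, 2, 1, 4 = 10 seats, so the divisor must be adjusted.
With modified divisor 184: modified quotas Stonebridge 1.071, Claybrook 1.973, Ashgrove 0.842, Oakdale 3.603, Pinehurst 2.571, Rivermont 2.272, Fernley 5.054.
Rounding down: Stonebridge 1, Claybrook 1, Ashgrove 0, Oakdale 3, Pinehurst 2, Rivermont 2, Fernley 5 (total 14).
Ashgrove receives 0.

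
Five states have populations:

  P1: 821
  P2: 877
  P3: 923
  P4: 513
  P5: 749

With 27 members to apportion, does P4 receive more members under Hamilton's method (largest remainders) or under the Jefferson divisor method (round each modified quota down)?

Hamilton

Hamilton: P1 6, P2 6, P3 6, P4 4, P5 5.
Jefferson: P1 6, P2 6, P3 7, P4 3, P5 5.
P4 gets 4 under Hamilton and 3 under Jefferson.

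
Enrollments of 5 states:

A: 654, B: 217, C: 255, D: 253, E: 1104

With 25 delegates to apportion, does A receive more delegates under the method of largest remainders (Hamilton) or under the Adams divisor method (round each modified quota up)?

Hamilton: A 7, B 2, C 3, D 2, E 11.
Adams: A 6, B 2, C 3, D 3, E 11.
A gets 7 under Hamilton and 6 under Adams.

Hamilton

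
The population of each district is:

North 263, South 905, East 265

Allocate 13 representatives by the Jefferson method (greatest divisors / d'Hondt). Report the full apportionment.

Standard divisor 1433/13 ≈ 110.231; standard quotas: North 2.386, South 8.210, East 2.404.
Rounding down gives 2, 8, 2 = 12 seats, so the divisor must be adjusted.
With modified divisor 100: modified quotas North 2.630, South 9.050, East 2.650.
Rounding down: North 2, South 9, East 2 (total 13).

North 2, South 9, East 2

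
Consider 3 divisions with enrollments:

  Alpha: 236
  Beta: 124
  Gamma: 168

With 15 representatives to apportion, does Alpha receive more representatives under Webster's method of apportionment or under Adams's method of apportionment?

Webster: Alpha 7, Beta 3, Gamma 5.
Adams: Alpha 6, Beta 4, Gamma 5.
Alpha gets 7 under Webster and 6 under Adams.

Webster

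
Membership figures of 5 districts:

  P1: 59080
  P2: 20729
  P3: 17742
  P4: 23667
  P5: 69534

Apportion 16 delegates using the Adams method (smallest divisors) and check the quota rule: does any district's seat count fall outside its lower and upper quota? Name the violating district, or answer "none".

Standard quotas: P1 4.956, P2 1.739, P3 1.488, P4 1.985, P5 5.832.
Adams allocation: P1 5, P2 2, P3 2, P4 2, P5 5.
Every allocation lies between the lower and upper quota.

none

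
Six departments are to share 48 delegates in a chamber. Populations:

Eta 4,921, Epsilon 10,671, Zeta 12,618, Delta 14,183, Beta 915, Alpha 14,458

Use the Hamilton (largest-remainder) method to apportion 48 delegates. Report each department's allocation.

Total 57766; standard divisor 57766/48 ≈ 1203.458.
Standard quotas: Eta 4.0890, Epsilon 8.8669, Zeta 10.4848, Delta 11.7852, Beta 0.7603, Alpha 12.0137.
Lower quotas: Eta 4, Epsilon 8, Zeta 10, Delta 11, Beta 0, Alpha 12 (sum 45, leaving 3 seats).
Remainders in descending order: Epsilon 0.8669, Delta 0.7852, Beta 0.7603, Zeta 0.4848, Eta 0.0890, Alpha 0.0137.
Largest remainders: Epsilon, Delta, Beta receive the extra seats.

Eta=4; Epsilon=9; Zeta=10; Delta=12; Beta=1; Alpha=12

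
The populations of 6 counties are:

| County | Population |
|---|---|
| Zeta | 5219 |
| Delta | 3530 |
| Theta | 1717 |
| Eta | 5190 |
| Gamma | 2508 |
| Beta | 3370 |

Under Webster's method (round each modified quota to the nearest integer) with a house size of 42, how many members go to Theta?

Standard divisor 21534/42 ≈ 512.714; standard quotas: Zeta 10.179, Delta 6.885, Theta 3.349, Eta 10.123, Gamma 4.892, Beta 6.573.
Rounding to the nearest integer gives Zeta 10, Delta 7, Theta 3, Eta 10, Gamma 5, Beta 7 — total 42, matching the house size, so no adjustment is needed.
Theta receives 3.

3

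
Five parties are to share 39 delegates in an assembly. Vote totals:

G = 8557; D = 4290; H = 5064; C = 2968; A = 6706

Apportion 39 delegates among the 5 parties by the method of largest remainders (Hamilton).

The standard divisor is 27585/39 ≈ 707.308.
Standard quotas: G 12.0980, D 6.0653, H 7.1595, C 4.1962, A 9.4810.
Lower quotas: G 12, D 6, H 7, C 4, A 9 (sum 38, leaving 1 seat).
Remainders in descending order: A 0.4810, C 0.1962, H 0.1595, G 0.0980, D 0.0653.
Largest remainder: A receives the extra seat.

G 12; D 6; H 7; C 4; A 10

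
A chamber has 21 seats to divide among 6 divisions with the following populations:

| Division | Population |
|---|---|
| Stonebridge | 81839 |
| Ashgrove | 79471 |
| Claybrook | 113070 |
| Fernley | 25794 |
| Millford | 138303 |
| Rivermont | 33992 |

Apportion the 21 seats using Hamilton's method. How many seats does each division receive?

Standard divisor: 472469 ÷ 21 ≈ 22498.524.
Standard quotas: Stonebridge 3.6375, Ashgrove 3.5323, Claybrook 5.0257, Fernley 1.1465, Millford 6.1472, Rivermont 1.5109.
Lower quotas: Stonebridge 3, Ashgrove 3, Claybrook 5, Fernley 1, Millford 6, Rivermont 1 (sum 19, leaving 2 seats).
Remainders in descending order: Stonebridge 0.6375, Ashgrove 0.5323, Rivermont 0.5109, Millford 0.1472, Fernley 0.1465, Claybrook 0.0257.
Largest remainders: Stonebridge, Ashgrove receive the extra seats.

Stonebridge 4, Ashgrove 4, Claybrook 5, Fernley 1, Millford 6, Rivermont 1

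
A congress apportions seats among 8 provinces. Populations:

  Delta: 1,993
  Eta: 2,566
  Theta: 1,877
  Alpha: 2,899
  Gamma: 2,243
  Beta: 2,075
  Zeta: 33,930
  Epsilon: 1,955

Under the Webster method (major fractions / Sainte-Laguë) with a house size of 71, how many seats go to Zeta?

Standard divisor 49538/71 ≈ 697.718; standard quotas: Delta 2.856, Eta 3.678, Theta 2.690, Alpha 4.155, Gamma 3.215, Beta 2.974, Zeta 48.630, Epsilon 2.802.
Rounding to the nearest integer gives 3, 4, 3, 4, 3, 3, 49, 3 = 72 seats, so the divisor must be adjusted.
With modified divisor 700: modified quotas Delta 2.847, Eta 3.666, Theta 2.681, Alpha 4.141, Gamma 3.204, Beta 2.964, Zeta 48.471, Epsilon 2.793.
Rounding to the nearest integer: Delta 3, Eta 4, Theta 3, Alpha 4, Gamma 3, Beta 3, Zeta 48, Epsilon 3 (total 71).
Zeta receives 48.

48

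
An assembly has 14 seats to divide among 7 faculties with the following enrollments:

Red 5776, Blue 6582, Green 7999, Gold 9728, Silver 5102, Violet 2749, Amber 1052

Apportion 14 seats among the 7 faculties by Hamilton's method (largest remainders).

Red 2, Blue 2, Green 3, Gold 4, Silver 2, Violet 1, Amber 0

Total 38988; standard divisor 38988/14 ≈ 2784.857.
Standard quotas: Red 2.0741, Blue 2.3635, Green 2.8723, Gold 3.4932, Silver 1.8321, Violet 0.9871, Amber 0.3778.
Lower quotas: Red 2, Blue 2, Green 2, Gold 3, Silver 1, Violet 0, Amber 0 (sum 10, leaving 4 seats).
Remainders in descending order: Violet 0.9871, Green 0.8723, Silver 0.8321, Gold 0.4932, Amber 0.3778, Blue 0.3635, Red 0.0741.
Largest remainders: Violet, Green, Silver, Gold receive the extra seats.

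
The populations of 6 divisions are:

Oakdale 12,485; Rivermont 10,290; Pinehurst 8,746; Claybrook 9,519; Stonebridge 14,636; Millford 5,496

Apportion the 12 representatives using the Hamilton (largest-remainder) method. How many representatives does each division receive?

Oakdale=2, Rivermont=2, Pinehurst=2, Claybrook=2, Stonebridge=3, Millford=1

The standard divisor is 61172/12 ≈ 5097.667.
Standard quotas: Oakdale 2.4492, Rivermont 2.0186, Pinehurst 1.7157, Claybrook 1.8673, Stonebridge 2.8711, Millford 1.0781.
Lower quotas: Oakdale 2, Rivermont 2, Pinehurst 1, Claybrook 1, Stonebridge 2, Millford 1 (sum 9, leaving 3 seats).
Remainders in descending order: Stonebridge 0.8711, Claybrook 0.8673, Pinehurst 0.7157, Oakdale 0.4492, Millford 0.0781, Rivermont 0.0186.
Largest remainders: Stonebridge, Claybrook, Pinehurst receive the extra seats.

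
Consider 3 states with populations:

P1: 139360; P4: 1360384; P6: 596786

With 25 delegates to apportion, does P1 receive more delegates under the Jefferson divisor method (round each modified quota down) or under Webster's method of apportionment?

Jefferson: P1 1, P4 17, P6 7.
Webster: P1 2, P4 16, P6 7.
P1 gets 1 under Jefferson and 2 under Webster.

Webster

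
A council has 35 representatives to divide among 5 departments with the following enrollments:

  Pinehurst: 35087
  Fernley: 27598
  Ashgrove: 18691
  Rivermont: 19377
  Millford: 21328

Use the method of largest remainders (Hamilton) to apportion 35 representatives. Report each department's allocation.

Pinehurst: 10, Fernley: 8, Ashgrove: 5, Rivermont: 6, Millford: 6

The standard divisor is 122081/35 ≈ 3488.029.
Standard quotas: Pinehurst 10.0593, Fernley 7.9122, Ashgrove 5.3586, Rivermont 5.5553, Millford 6.1146.
Lower quotas: Pinehurst 10, Fernley 7, Ashgrove 5, Rivermont 5, Millford 6 (sum 33, leaving 2 seats).
Remainders in descending order: Fernley 0.9122, Rivermont 0.5553, Ashgrove 0.3586, Millford 0.1146, Pinehurst 0.0593.
The surplus seats go to Fernley, Rivermont.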